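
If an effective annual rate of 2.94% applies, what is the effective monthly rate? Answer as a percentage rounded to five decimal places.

The per-month rate i satisfies (1 + i)^12 = 1 + 0.0294.
i = 1.0294^(1/12) − 1 = 0.0024176 = 0.24176%.

0.24176%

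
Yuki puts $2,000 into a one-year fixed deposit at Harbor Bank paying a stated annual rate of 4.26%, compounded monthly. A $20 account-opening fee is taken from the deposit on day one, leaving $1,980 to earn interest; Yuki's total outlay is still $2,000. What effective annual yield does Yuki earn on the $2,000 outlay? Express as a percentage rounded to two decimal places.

Value after one year: 1,980 × (1 + 0.0426/12)^12 = 1,980 × 1.043442 = $2,066.01.
Effective yield on the $2,000 outlay: 2,066.01 / 2,000 − 1 = 0.033007 = 3.30%.

3.30%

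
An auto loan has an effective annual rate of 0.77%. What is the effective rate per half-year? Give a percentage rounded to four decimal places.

0.3843%

The per-half-year rate i satisfies (1 + i)^2 = 1 + 0.0077.
i = 1.0077^(1/2) − 1 = 0.0038426 = 0.3843%.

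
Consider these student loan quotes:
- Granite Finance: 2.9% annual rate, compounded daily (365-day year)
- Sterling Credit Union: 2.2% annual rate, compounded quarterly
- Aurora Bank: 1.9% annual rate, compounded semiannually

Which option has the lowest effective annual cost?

Granite Finance: (1 + 0.029/365)^365 − 1 = 2.942%
Sterling Credit Union: (1 + 0.022/4)^4 − 1 = 2.218%
Aurora Bank: (1 + 0.019/2)^2 − 1 = 1.909%
The lowest effective annual rate is Aurora Bank at 1.909%.

Aurora Bank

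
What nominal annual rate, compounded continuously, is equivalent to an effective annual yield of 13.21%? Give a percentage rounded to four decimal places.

Continuous: nominal r satisfies e^r − 1 = 0.1321.
r = ln(1 + 0.1321) = ln(1.1321) = 0.124074 = 12.4074%.

12.4074%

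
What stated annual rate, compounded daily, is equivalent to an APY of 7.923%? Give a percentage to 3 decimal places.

7.626%

(1 + r/365)^365 − 1 = 0.07923, so 1 + r/365 = 1.07923^(1/365).
r/365 = 0.000209, so r = 0.076256 = 7.626%.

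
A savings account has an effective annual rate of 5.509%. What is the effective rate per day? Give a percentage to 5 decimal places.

0.01469%

The per-day rate i satisfies (1 + i)^365 = 1 + 0.05509.
i = 1.05509^(1/365) − 1 = 0.0001469 = 0.01469%.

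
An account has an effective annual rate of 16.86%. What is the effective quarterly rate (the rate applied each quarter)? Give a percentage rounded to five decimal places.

3.97202%

The per-quarter rate i satisfies (1 + i)^4 = 1 + 0.1686.
i = 1.1686^(1/4) − 1 = 0.0397202 = 3.97202%.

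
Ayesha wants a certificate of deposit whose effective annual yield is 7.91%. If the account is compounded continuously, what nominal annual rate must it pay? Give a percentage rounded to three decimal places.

Continuous: nominal r satisfies e^r − 1 = 0.0791.
r = ln(1 + 0.0791) = ln(1.0791) = 0.076127 = 7.613%.

7.613%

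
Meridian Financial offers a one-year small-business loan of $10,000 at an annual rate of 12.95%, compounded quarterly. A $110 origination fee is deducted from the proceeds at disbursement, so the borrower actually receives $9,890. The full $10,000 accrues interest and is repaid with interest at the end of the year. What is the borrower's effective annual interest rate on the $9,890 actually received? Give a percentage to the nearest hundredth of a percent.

Amount owed after one year: 10,000 × (1 + 0.1295/4)^4 = 10,000 × 1.135926 = $11,359.26.
Effective rate on net proceeds: 11,359.26 / 9,890 − 1 = 0.148560 = 14.86%.

14.86%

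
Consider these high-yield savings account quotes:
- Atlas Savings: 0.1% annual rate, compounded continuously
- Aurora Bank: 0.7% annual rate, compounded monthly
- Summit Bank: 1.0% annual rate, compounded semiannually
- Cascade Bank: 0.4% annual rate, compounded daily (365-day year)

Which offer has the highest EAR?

Summit Bank

Atlas Savings: e^0.001 − 1 = 0.100%
Aurora Bank: (1 + 0.007/12)^12 − 1 = 0.702%
Summit Bank: (1 + 0.010/2)^2 − 1 = 1.002%
Cascade Bank: (1 + 0.004/365)^365 − 1 = 0.401%
The highest effective annual rate is Summit Bank at 1.002%.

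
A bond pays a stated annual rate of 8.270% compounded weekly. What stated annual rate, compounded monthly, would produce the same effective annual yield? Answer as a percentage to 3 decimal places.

EAR = (1 + 0.08270/52)^52 − 1 = 0.086145.
Solve (1 + r/12)^12 = 1.086145: r/12 = 1.086145^(1/12) − 1 = 0.006910, so r = 0.082919 = 8.292%.

8.292%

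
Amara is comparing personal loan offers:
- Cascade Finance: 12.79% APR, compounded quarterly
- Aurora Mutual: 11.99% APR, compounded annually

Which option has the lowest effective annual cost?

Cascade Finance: (1 + 0.1279/4)^4 − 1 = 13.417%
Aurora Mutual: compounded annually, EAR = 11.990%
The lowest effective annual rate is Aurora Mutual at 11.990%.

Aurora Mutual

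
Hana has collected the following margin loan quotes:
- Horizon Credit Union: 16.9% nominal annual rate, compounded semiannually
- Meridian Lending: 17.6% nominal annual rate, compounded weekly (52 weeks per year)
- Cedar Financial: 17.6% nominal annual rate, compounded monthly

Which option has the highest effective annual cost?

Meridian Lending

Horizon Credit Union: (1 + 0.169/2)^2 − 1 = 17.614%
Meridian Lending: (1 + 0.176/52)^52 − 1 = 19.208%
Cedar Financial: (1 + 0.176/12)^12 − 1 = 19.091%
The highest effective annual rate is Meridian Lending at 19.208%.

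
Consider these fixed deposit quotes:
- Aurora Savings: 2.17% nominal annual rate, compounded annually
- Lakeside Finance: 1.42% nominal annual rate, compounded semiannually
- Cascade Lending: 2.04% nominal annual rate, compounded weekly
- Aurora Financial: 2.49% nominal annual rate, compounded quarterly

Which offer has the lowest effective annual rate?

Aurora Savings: compounded annually, EAR = 2.170%
Lakeside Finance: (1 + 0.0142/2)^2 − 1 = 1.425%
Cascade Lending: (1 + 0.0204/52)^52 − 1 = 2.061%
Aurora Financial: (1 + 0.0249/4)^4 − 1 = 2.513%
The lowest effective annual rate is Lakeside Finance at 1.425%.

Lakeside Finance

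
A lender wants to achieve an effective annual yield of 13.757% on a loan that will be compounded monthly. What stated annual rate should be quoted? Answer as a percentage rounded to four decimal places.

12.9589%

(1 + r/12)^12 − 1 = 0.13757, so 1 + r/12 = 1.13757^(1/12).
r/12 = 0.010799, so r = 0.129589 = 12.9589%.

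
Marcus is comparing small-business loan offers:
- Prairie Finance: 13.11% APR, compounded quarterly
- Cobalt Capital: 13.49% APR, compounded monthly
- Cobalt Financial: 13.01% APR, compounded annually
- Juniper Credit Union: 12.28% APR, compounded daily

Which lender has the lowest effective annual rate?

Prairie Finance: (1 + 0.1311/4)^4 − 1 = 13.769%
Cobalt Capital: (1 + 0.1349/12)^12 − 1 = 14.356%
Cobalt Financial: compounded annually, EAR = 13.010%
Juniper Credit Union: (1 + 0.1228/365)^365 − 1 = 13.063%
The lowest effective annual rate is Cobalt Financial at 13.010%.

Cobalt Financial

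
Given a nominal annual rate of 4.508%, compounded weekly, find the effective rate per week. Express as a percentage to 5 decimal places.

0.08669%

With a nominal annual rate compounded weekly, the periodic rate is the nominal rate divided by 52.
i = 0.04508 / 52 = 0.0008669 = 0.08669%.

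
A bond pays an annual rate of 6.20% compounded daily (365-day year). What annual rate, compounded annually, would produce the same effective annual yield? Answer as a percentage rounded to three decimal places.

6.396%

EAR = (1 + 0.0620/365)^365 − 1 = 0.063957.
Compounded annually, the equivalent nominal rate is the EAR itself: 6.396%.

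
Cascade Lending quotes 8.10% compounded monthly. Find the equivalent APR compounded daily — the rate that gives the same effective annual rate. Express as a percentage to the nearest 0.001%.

EAR = (1 + 0.0810/12)^12 − 1 = 0.084076.
Solve (1 + r/365)^365 = 1.084076: r/365 = 1.084076^(1/365) − 1 = 0.000221, so r = 0.080737 = 8.074%.

8.074%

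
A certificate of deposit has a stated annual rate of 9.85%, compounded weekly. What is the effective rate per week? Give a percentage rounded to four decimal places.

0.1894%

With a nominal annual rate compounded weekly, the periodic rate is the nominal rate divided by 52.
i = 0.0985 / 52 = 0.0018942 = 0.1894%.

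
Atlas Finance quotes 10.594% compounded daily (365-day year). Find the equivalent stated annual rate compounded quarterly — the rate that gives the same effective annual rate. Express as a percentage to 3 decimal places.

10.734%

EAR = (1 + 0.10594/365)^365 − 1 = 0.111738.
Solve (1 + r/4)^4 = 1.111738: r/4 = 1.111738^(1/4) − 1 = 0.026835, so r = 0.107340 = 10.734%.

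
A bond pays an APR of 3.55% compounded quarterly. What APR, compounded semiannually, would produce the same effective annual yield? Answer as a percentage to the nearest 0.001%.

3.566%

EAR = (1 + 0.0355/4)^4 − 1 = 0.035975.
Solve (1 + r/2)^2 = 1.035975: r/2 = 1.035975^(1/2) − 1 = 0.017829, so r = 0.035658 = 3.566%.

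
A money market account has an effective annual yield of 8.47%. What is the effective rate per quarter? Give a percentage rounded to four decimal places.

2.0534%

The per-quarter rate i satisfies (1 + i)^4 = 1 + 0.0847.
i = 1.0847^(1/4) − 1 = 0.0205338 = 2.0534%.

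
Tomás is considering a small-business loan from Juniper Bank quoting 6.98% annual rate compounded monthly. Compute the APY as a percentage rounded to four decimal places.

EAR = (1 + 0.0698/12)^12 − 1.
= 1.072077 − 1 = 7.2077%.

7.2077%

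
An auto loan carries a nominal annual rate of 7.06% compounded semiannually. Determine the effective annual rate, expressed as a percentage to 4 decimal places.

7.1846%

EAR = (1 + 0.0706/2)^2 − 1.
= (1 + 0.035300)^2 − 1 = 1.071846 − 1 = 7.1846%.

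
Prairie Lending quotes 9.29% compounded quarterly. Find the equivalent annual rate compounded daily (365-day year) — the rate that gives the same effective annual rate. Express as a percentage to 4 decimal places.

9.1849%

EAR = (1 + 0.0929/4)^4 − 1 = 0.096187.
Solve (1 + r/365)^365 = 1.096187: r/365 = 1.096187^(1/365) − 1 = 0.000252, so r = 0.091849 = 9.1849%.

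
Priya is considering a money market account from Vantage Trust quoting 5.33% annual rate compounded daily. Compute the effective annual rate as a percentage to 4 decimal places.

5.4742%

EAR = (1 + 0.0533/365)^365 − 1.
= 1.054742 − 1 = 5.4742%.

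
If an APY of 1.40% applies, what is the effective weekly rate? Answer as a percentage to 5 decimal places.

The per-week rate i satisfies (1 + i)^52 = 1 + 0.0140.
i = 1.0140^(1/52) − 1 = 0.0002674 = 0.02674%.

0.02674%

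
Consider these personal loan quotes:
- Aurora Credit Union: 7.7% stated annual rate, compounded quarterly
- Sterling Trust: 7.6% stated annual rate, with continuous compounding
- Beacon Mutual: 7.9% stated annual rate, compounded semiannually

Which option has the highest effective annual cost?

Aurora Credit Union: (1 + 0.077/4)^4 − 1 = 7.925%
Sterling Trust: e^0.076 − 1 = 7.896%
Beacon Mutual: (1 + 0.079/2)^2 − 1 = 8.056%
The highest effective annual rate is Beacon Mutual at 8.056%.

Beacon Mutual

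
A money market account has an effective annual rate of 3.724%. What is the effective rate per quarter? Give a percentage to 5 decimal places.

0.91827%

The per-quarter rate i satisfies (1 + i)^4 = 1 + 0.03724.
i = 1.03724^(1/4) − 1 = 0.0091827 = 0.91827%.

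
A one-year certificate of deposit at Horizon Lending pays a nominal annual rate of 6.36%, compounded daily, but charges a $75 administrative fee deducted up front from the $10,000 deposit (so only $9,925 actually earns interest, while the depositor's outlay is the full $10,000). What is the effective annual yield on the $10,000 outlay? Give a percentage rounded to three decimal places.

5.767%

Value after one year: 9,925 × (1 + 0.0636/365)^365 = 9,925 × 1.065660 = $10,576.68.
Effective yield on the $10,000 outlay: 10,576.68 / 10,000 − 1 = 0.057668 = 5.767%.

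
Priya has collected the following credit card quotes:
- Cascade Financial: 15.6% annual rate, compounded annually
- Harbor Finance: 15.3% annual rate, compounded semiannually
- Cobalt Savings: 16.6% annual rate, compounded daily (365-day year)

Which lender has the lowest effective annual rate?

Cascade Financial: compounded annually, EAR = 15.600%
Harbor Finance: (1 + 0.153/2)^2 − 1 = 15.885%
Cobalt Savings: (1 + 0.166/365)^365 − 1 = 18.053%
The lowest effective annual rate is Cascade Financial at 15.600%.

Cascade Financial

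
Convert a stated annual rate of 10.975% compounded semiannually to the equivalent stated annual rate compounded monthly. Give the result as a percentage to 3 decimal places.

EAR = (1 + 0.10975/2)^2 − 1 = 0.112761.
Solve (1 + r/12)^12 = 1.112761: r/12 = 1.112761^(1/12) − 1 = 0.008943, so r = 0.107322 = 10.732%.

10.732%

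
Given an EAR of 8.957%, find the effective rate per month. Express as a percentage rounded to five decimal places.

The per-month rate i satisfies (1 + i)^12 = 1 + 0.08957.
i = 1.08957^(1/12) − 1 = 0.0071742 = 0.71742%.

0.71742%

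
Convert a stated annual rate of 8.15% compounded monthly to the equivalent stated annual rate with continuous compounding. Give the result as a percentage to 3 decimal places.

8.122%

EAR = (1 + 0.0815/12)^12 − 1 = 0.084614.
Equivalent continuous rate: r = ln(1 + 0.084614) = 0.081224 = 8.122%.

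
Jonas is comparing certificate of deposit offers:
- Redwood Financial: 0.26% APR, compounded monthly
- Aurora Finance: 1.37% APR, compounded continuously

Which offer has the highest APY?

Redwood Financial: (1 + 0.0026/12)^12 − 1 = 0.260%
Aurora Finance: e^0.0137 − 1 = 1.379%
The highest effective annual rate is Aurora Finance at 1.379%.

Aurora Finance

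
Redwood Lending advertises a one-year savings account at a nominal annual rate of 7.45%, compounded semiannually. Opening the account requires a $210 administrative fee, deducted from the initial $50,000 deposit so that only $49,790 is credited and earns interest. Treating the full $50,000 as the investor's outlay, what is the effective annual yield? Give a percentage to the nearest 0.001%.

7.137%

Value after one year: 49,790 × (1 + 0.0745/2)^2 = 49,790 × 1.075888 = $53,568.44.
Effective yield on the $50,000 outlay: 53,568.44 / 50,000 − 1 = 0.071369 = 7.137%.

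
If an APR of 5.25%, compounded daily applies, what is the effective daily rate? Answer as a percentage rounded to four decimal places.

0.0144%

With a nominal annual rate compounded daily, the periodic rate is the nominal rate divided by 365.
i = 0.0525 / 365 = 0.0001438 = 0.0144%.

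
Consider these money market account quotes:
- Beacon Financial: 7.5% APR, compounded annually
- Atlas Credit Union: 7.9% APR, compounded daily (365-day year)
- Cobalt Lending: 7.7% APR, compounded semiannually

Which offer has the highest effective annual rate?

Beacon Financial: compounded annually, EAR = 7.500%
Atlas Credit Union: (1 + 0.079/365)^365 − 1 = 8.220%
Cobalt Lending: (1 + 0.077/2)^2 − 1 = 7.848%
The highest effective annual rate is Atlas Credit Union at 8.220%.

Atlas Credit Union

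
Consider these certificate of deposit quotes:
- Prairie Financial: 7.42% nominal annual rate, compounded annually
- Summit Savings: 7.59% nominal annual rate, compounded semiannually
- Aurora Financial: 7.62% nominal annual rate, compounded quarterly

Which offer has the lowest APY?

Prairie Financial: compounded annually, EAR = 7.420%
Summit Savings: (1 + 0.0759/2)^2 − 1 = 7.734%
Aurora Financial: (1 + 0.0762/4)^4 − 1 = 7.841%
The lowest effective annual rate is Prairie Financial at 7.420%.

Prairie Financial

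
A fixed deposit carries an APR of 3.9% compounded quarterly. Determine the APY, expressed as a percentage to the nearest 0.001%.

EAR = (1 + 0.039/4)^4 − 1.
= (1 + 0.009750)^4 − 1 = 1.039574 − 1 = 3.957%.

3.957%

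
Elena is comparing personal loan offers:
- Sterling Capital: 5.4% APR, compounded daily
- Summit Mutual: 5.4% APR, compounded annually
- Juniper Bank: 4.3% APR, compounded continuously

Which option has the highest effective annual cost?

Sterling Capital: (1 + 0.054/365)^365 − 1 = 5.548%
Summit Mutual: compounded annually, EAR = 5.400%
Juniper Bank: e^0.043 − 1 = 4.394%
The highest effective annual rate is Sterling Capital at 5.548%.

Sterling Capital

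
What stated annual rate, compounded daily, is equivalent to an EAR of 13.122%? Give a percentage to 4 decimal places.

(1 + r/365)^365 − 1 = 0.13122, so 1 + r/365 = 1.13122^(1/365).
r/365 = 0.000338, so r = 0.123318 = 12.3318%.

12.3318%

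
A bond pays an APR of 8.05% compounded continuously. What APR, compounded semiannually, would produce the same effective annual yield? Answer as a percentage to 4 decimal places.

8.2142%

EAR under continuous compounding: e^0.0805 − 1 = 0.083829.
Solve (1 + r/2)^2 = 1.083829: r/2 = 1.083829^(1/2) − 1 = 0.041071, so r = 0.082142 = 8.2142%.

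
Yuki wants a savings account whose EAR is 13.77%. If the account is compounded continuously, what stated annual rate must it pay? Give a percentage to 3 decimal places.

12.901%

Continuous: nominal r satisfies e^r − 1 = 0.1377.
r = ln(1 + 0.1377) = ln(1.1377) = 0.129009 = 12.901%.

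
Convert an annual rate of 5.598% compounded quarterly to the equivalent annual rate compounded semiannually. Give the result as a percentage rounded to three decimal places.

EAR = (1 + 0.05598/4)^4 − 1 = 0.057166.
Solve (1 + r/2)^2 = 1.057166: r/2 = 1.057166^(1/2) − 1 = 0.028186, so r = 0.056372 = 5.637%.

5.637%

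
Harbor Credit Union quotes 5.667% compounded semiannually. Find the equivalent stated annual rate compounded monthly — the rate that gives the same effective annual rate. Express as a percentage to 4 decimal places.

5.6012%

EAR = (1 + 0.05667/2)^2 − 1 = 0.057473.
Solve (1 + r/12)^12 = 1.057473: r/12 = 1.057473^(1/12) − 1 = 0.004668, so r = 0.056012 = 5.6012%.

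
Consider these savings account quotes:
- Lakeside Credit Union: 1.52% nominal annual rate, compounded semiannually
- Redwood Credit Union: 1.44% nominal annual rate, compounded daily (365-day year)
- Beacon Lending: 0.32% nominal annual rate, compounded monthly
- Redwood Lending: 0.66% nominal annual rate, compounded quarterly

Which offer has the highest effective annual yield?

Lakeside Credit Union: (1 + 0.0152/2)^2 − 1 = 1.526%
Redwood Credit Union: (1 + 0.0144/365)^365 − 1 = 1.450%
Beacon Lending: (1 + 0.0032/12)^12 − 1 = 0.320%
Redwood Lending: (1 + 0.0066/4)^4 − 1 = 0.662%
The highest effective annual rate is Lakeside Credit Union at 1.526%.

Lakeside Credit Union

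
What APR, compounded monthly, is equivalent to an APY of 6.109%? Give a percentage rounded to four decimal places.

5.9443%

(1 + r/12)^12 − 1 = 0.06109, so 1 + r/12 = 1.06109^(1/12).
r/12 = 0.004954, so r = 0.059443 = 5.9443%.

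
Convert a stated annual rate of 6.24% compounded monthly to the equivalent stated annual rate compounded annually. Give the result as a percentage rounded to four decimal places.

6.4216%

EAR = (1 + 0.0624/12)^12 − 1 = 0.064216.
Compounded annually, the equivalent nominal rate is the EAR itself: 6.4216%.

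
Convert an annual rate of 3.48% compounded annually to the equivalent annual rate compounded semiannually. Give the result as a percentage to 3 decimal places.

Compounded annually, EAR = nominal = 0.034800.
Solve (1 + r/2)^2 = 1.034800: r/2 = 1.034800^(1/2) − 1 = 0.017251, so r = 0.034502 = 3.450%.

3.450%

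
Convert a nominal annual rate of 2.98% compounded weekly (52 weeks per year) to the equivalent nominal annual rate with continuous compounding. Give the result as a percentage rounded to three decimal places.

EAR = (1 + 0.0298/52)^52 − 1 = 0.030240.
Equivalent continuous rate: r = ln(1 + 0.030240) = 0.029791 = 2.979%.

2.979%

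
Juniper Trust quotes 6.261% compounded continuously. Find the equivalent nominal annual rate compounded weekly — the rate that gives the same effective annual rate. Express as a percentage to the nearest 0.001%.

EAR under continuous compounding: e^0.06261 − 1 = 0.064612.
Solve (1 + r/52)^52 = 1.064612: r/52 = 1.064612^(1/52) − 1 = 0.001205, so r = 0.062648 = 6.265%.

6.265%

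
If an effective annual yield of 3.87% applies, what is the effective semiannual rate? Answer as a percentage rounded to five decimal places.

The per-half-year rate i satisfies (1 + i)^2 = 1 + 0.0387.
i = 1.0387^(1/2) − 1 = 0.0191663 = 1.91663%.

1.91663%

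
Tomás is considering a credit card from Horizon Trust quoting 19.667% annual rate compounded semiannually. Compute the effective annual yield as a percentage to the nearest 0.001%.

20.634%

EAR = (1 + 0.19667/2)^2 − 1.
= (1 + 0.098335)^2 − 1 = 1.206340 − 1 = 20.634%.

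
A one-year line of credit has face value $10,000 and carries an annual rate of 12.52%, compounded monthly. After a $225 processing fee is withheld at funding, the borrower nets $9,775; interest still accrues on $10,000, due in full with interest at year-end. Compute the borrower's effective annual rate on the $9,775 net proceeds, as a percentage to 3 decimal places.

15.871%

Amount owed after one year: 10,000 × (1 + 0.1252/12)^12 = 10,000 × 1.132640 = $11,326.40.
Effective rate on net proceeds: 11,326.40 / 9,775 − 1 = 0.158711 = 15.871%.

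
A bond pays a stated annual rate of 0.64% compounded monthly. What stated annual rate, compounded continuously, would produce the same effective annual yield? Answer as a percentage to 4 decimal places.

EAR = (1 + 0.0064/12)^12 − 1 = 0.006419.
Equivalent continuous rate: r = ln(1 + 0.006419) = 0.006398 = 0.6398%.

0.6398%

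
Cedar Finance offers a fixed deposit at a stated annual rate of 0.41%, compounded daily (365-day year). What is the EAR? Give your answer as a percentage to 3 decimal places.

EAR = (1 + 0.0041/365)^365 − 1.
= (1 + 0.000011)^365 − 1 = 1.004108 − 1 = 0.411%.

0.411%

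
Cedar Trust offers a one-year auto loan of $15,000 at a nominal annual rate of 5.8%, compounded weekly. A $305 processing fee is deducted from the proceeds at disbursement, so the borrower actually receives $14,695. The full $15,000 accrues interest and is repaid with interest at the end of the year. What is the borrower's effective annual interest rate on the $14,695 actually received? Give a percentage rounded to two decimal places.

Amount owed after one year: 15,000 × (1 + 0.058/52)^52 = 15,000 × 1.059681 = $15,895.21.
Effective rate on net proceeds: 15,895.21 / 14,695 − 1 = 0.081675 = 8.17%.

8.17%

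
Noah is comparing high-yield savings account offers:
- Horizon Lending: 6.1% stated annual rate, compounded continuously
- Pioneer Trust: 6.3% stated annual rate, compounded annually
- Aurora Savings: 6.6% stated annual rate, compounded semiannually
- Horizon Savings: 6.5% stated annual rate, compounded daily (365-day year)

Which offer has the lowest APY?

Horizon Lending: e^0.061 − 1 = 6.290%
Pioneer Trust: compounded annually, EAR = 6.300%
Aurora Savings: (1 + 0.066/2)^2 − 1 = 6.709%
Horizon Savings: (1 + 0.065/365)^365 − 1 = 6.715%
The lowest effective annual rate is Horizon Lending at 6.290%.

Horizon Lending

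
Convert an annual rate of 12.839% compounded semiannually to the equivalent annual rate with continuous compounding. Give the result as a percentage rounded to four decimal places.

EAR = (1 + 0.12839/2)^2 − 1 = 0.132511.
Equivalent continuous rate: r = ln(1 + 0.132511) = 0.124437 = 12.4437%.

12.4437%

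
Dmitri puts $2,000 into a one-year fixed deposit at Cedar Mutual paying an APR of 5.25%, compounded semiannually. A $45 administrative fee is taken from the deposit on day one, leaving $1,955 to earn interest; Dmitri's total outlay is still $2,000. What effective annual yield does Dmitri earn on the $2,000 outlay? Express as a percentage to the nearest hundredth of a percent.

2.95%

Value after one year: 1,955 × (1 + 0.0525/2)^2 = 1,955 × 1.053189 = $2,058.98.
Effective yield on the $2,000 outlay: 2,058.98 / 2,000 − 1 = 0.029492 = 2.95%.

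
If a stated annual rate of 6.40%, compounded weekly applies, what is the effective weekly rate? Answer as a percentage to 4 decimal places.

With a nominal annual rate compounded weekly, the periodic rate is the nominal rate divided by 52.
i = 0.0640 / 52 = 0.0012308 = 0.1231%.

0.1231%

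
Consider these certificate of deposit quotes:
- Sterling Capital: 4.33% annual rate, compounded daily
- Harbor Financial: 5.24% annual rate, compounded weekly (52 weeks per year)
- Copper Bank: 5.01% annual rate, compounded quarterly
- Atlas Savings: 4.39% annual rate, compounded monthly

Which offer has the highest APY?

Harbor Financial

Sterling Capital: (1 + 0.0433/365)^365 − 1 = 4.425%
Harbor Financial: (1 + 0.0524/52)^52 − 1 = 5.377%
Copper Bank: (1 + 0.0501/4)^4 − 1 = 5.105%
Atlas Savings: (1 + 0.0439/12)^12 − 1 = 4.479%
The highest effective annual rate is Harbor Financial at 5.377%.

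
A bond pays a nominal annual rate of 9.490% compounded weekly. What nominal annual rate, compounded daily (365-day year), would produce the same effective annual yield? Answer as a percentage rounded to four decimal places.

EAR = (1 + 0.09490/52)^52 − 1 = 0.099454.
Solve (1 + r/365)^365 = 1.099454: r/365 = 1.099454^(1/365) − 1 = 0.000260, so r = 0.094826 = 9.4826%.

9.4826%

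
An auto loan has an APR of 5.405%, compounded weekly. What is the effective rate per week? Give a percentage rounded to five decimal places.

With a nominal annual rate compounded weekly, the periodic rate is the nominal rate divided by 52.
i = 0.05405 / 52 = 0.0010394 = 0.10394%.

0.10394%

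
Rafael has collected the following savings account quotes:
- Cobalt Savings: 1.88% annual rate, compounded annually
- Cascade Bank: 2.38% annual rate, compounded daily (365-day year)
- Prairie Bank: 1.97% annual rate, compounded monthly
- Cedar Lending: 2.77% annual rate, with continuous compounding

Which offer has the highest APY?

Cobalt Savings: compounded annually, EAR = 1.880%
Cascade Bank: (1 + 0.0238/365)^365 − 1 = 2.408%
Prairie Bank: (1 + 0.0197/12)^12 − 1 = 1.988%
Cedar Lending: e^0.0277 − 1 = 2.809%
The highest effective annual rate is Cedar Lending at 2.809%.

Cedar Lending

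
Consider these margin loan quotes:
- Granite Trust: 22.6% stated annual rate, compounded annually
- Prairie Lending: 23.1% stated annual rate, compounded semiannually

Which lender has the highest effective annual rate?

Prairie Lending

Granite Trust: compounded annually, EAR = 22.600%
Prairie Lending: (1 + 0.231/2)^2 − 1 = 24.434%
The highest effective annual rate is Prairie Lending at 24.434%.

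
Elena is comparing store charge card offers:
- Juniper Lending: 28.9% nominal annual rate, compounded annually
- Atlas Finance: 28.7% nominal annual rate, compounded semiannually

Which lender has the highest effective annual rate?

Atlas Finance

Juniper Lending: compounded annually, EAR = 28.900%
Atlas Finance: (1 + 0.287/2)^2 − 1 = 30.759%
The highest effective annual rate is Atlas Finance at 30.759%.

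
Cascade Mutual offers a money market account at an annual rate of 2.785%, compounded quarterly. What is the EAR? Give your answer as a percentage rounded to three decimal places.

2.814%

EAR = (1 + 0.02785/4)^4 − 1.
= 1.028142 − 1 = 2.814%.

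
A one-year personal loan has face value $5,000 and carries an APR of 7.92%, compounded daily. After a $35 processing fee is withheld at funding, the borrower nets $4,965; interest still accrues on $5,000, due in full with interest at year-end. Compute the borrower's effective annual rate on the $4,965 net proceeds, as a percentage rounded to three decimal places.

Amount owed after one year: 5,000 × (1 + 0.0792/365)^365 = 5,000 × 1.082411 = $5,412.06.
Effective rate on net proceeds: 5,412.06 / 4,965 − 1 = 0.090042 = 9.004%.

9.004%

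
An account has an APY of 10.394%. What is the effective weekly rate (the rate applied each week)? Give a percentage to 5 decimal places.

0.19035%

The per-week rate i satisfies (1 + i)^52 = 1 + 0.10394.
i = 1.10394^(1/52) − 1 = 0.0019035 = 0.19035%.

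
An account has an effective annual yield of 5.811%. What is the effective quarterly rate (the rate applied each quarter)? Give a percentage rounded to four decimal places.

1.4221%

The per-quarter rate i satisfies (1 + i)^4 = 1 + 0.05811.
i = 1.05811^(1/4) − 1 = 0.0142212 = 1.4221%.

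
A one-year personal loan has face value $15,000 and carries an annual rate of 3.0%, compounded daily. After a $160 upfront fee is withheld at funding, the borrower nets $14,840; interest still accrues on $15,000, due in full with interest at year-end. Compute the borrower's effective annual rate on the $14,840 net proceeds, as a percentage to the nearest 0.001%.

4.156%

Amount owed after one year: 15,000 × (1 + 0.030/365)^365 = 15,000 × 1.030453 = $15,456.80.
Effective rate on net proceeds: 15,456.80 / 14,840 − 1 = 0.041563 = 4.156%.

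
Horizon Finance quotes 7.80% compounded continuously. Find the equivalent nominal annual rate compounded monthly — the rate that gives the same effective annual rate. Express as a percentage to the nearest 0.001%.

7.825%

EAR under continuous compounding: e^0.0780 − 1 = 0.081123.
Solve (1 + r/12)^12 = 1.081123: r/12 = 1.081123^(1/12) − 1 = 0.006521, so r = 0.078254 = 7.825%.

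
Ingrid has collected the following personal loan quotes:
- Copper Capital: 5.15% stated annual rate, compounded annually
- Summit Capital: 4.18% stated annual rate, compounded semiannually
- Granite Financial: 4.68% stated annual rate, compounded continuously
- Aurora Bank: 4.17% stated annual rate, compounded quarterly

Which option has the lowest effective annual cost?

Summit Capital

Copper Capital: compounded annually, EAR = 5.150%
Summit Capital: (1 + 0.0418/2)^2 − 1 = 4.224%
Granite Financial: e^0.0468 − 1 = 4.791%
Aurora Bank: (1 + 0.0417/4)^4 − 1 = 4.236%
The lowest effective annual rate is Summit Capital at 4.224%.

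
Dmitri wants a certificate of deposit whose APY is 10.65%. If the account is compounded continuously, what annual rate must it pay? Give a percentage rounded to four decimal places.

10.1202%

Continuous: nominal r satisfies e^r − 1 = 0.1065.
r = ln(1 + 0.1065) = ln(1.1065) = 0.101202 = 10.1202%.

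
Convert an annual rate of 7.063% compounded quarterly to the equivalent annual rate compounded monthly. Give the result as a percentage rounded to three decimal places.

7.022%

EAR = (1 + 0.07063/4)^4 − 1 = 0.072523.
Solve (1 + r/12)^12 = 1.072523: r/12 = 1.072523^(1/12) − 1 = 0.005852, so r = 0.070218 = 7.022%.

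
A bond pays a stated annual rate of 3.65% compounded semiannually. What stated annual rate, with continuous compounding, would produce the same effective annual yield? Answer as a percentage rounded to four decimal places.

3.6171%

EAR = (1 + 0.0365/2)^2 − 1 = 0.036833.
Equivalent continuous rate: r = ln(1 + 0.036833) = 0.036171 = 3.6171%.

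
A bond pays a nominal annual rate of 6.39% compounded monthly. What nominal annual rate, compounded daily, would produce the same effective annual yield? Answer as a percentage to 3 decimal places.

EAR = (1 + 0.0639/12)^12 − 1 = 0.065805.
Solve (1 + r/365)^365 = 1.065805: r/365 = 1.065805^(1/365) − 1 = 0.000175, so r = 0.063736 = 6.374%.

6.374%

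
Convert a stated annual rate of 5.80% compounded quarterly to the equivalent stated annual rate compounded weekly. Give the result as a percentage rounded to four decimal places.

5.7615%

EAR = (1 + 0.0580/4)^4 − 1 = 0.059274.
Solve (1 + r/52)^52 = 1.059274: r/52 = 1.059274^(1/52) − 1 = 0.001108, so r = 0.057615 = 5.7615%.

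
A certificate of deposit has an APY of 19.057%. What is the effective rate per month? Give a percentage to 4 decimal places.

1.4642%

The per-month rate i satisfies (1 + i)^12 = 1 + 0.19057.
i = 1.19057^(1/12) − 1 = 0.0146422 = 1.4642%.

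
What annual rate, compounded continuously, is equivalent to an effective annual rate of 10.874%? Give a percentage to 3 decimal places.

10.322%

Continuous: nominal r satisfies e^r − 1 = 0.10874.
r = ln(1 + 0.10874) = ln(1.10874) = 0.103224 = 10.322%.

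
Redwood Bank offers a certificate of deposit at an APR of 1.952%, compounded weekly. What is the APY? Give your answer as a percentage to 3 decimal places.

EAR = (1 + 0.01952/52)^52 − 1.
= 1.019708 − 1 = 1.971%.

1.971%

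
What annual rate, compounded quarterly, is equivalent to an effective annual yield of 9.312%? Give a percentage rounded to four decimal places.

(1 + r/4)^4 − 1 = 0.09312, so 1 + r/4 = 1.09312^(1/4).
r/4 = 0.022509, so r = 0.090034 = 9.0034%.

9.0034%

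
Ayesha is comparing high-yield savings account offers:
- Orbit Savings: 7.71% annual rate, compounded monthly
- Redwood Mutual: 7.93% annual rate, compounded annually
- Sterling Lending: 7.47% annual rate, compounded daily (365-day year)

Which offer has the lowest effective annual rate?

Orbit Savings: (1 + 0.0771/12)^12 − 1 = 7.988%
Redwood Mutual: compounded annually, EAR = 7.930%
Sterling Lending: (1 + 0.0747/365)^365 − 1 = 7.755%
The lowest effective annual rate is Sterling Lending at 7.755%.

Sterling Lending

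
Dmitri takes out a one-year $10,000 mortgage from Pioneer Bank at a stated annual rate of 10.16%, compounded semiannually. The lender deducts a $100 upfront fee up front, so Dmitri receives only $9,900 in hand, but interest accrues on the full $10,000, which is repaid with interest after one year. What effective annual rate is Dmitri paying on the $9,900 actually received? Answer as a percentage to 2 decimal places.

11.53%

Amount owed after one year: 10,000 × (1 + 0.1016/2)^2 = 10,000 × 1.104181 = $11,041.81.
Effective rate on net proceeds: 11,041.81 / 9,900 − 1 = 0.115334 = 11.53%.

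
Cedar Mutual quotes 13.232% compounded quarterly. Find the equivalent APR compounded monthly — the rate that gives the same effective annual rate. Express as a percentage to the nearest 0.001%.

13.089%

EAR = (1 + 0.13232/4)^4 − 1 = 0.139032.
Solve (1 + r/12)^12 = 1.139032: r/12 = 1.139032^(1/12) − 1 = 0.010907, so r = 0.130887 = 13.089%.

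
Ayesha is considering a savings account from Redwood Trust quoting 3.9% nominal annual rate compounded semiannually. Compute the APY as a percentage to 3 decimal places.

EAR = (1 + 0.039/2)^2 − 1.
= 1.039380 − 1 = 3.938%.

3.938%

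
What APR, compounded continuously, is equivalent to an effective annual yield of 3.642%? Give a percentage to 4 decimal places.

3.5772%

Continuous: nominal r satisfies e^r − 1 = 0.03642.
r = ln(1 + 0.03642) = ln(1.03642) = 0.035772 = 3.5772%.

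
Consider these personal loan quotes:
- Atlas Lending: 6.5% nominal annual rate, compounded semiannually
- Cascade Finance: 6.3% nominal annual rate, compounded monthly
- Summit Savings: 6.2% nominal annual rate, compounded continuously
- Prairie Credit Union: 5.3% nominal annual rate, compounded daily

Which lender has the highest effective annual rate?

Atlas Lending

Atlas Lending: (1 + 0.065/2)^2 − 1 = 6.606%
Cascade Finance: (1 + 0.063/12)^12 − 1 = 6.485%
Summit Savings: e^0.062 − 1 = 6.396%
Prairie Credit Union: (1 + 0.053/365)^365 − 1 = 5.443%
The highest effective annual rate is Atlas Lending at 6.606%.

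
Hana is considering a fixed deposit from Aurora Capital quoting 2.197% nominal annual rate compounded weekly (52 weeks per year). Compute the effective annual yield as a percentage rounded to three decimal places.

2.221%

EAR = (1 + 0.02197/52)^52 − 1.
= 1.022208 − 1 = 2.221%.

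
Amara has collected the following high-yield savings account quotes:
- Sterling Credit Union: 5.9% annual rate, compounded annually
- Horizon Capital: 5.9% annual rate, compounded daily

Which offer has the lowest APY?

Sterling Credit Union: compounded annually, EAR = 5.900%
Horizon Capital: (1 + 0.059/365)^365 − 1 = 6.077%
The lowest effective annual rate is Sterling Credit Union at 5.900%.

Sterling Credit Union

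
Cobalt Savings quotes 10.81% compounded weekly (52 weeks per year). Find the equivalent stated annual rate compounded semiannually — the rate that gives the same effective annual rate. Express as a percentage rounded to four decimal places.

EAR = (1 + 0.1081/52)^52 − 1 = 0.114034.
Solve (1 + r/2)^2 = 1.114034: r/2 = 1.114034^(1/2) − 1 = 0.055478, so r = 0.110956 = 11.0956%.

11.0956%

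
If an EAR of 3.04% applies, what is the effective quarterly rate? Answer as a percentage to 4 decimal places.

The per-quarter rate i satisfies (1 + i)^4 = 1 + 0.0304.
i = 1.0304^(1/4) − 1 = 0.0075149 = 0.7515%.

0.7515%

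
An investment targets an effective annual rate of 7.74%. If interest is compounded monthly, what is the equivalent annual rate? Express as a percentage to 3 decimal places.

7.478%

(1 + r/12)^12 − 1 = 0.0774, so 1 + r/12 = 1.0774^(1/12).
r/12 = 0.006232, so r = 0.074783 = 7.478%.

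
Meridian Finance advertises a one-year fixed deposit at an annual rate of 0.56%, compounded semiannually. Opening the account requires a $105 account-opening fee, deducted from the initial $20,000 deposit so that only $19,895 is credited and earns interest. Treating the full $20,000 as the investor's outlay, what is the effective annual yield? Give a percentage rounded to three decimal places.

Value after one year: 19,895 × (1 + 0.0056/2)^2 = 19,895 × 1.005608 = $20,006.57.
Effective yield on the $20,000 outlay: 20,006.57 / 20,000 − 1 = 0.000328 = 0.033%.

0.033%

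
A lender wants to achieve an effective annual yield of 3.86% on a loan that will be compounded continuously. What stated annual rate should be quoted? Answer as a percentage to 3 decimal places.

3.787%

Continuous: nominal r satisfies e^r − 1 = 0.0386.
r = ln(1 + 0.0386) = ln(1.0386) = 0.037874 = 3.787%.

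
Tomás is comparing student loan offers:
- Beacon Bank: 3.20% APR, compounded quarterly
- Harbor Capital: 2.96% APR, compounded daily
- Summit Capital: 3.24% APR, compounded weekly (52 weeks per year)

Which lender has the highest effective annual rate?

Summit Capital

Beacon Bank: (1 + 0.0320/4)^4 − 1 = 3.239%
Harbor Capital: (1 + 0.0296/365)^365 − 1 = 3.004%
Summit Capital: (1 + 0.0324/52)^52 − 1 = 3.292%
The highest effective annual rate is Summit Capital at 3.292%.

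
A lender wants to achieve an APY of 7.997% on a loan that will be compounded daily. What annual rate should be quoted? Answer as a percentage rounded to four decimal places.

(1 + r/365)^365 − 1 = 0.07997, so 1 + r/365 = 1.07997^(1/365).
r/365 = 0.000211, so r = 0.076941 = 7.6941%.

7.6941%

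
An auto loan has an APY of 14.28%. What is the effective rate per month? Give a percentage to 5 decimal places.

The per-month rate i satisfies (1 + i)^12 = 1 + 0.1428.
i = 1.1428^(1/12) − 1 = 0.0111855 = 1.11855%.

1.11855%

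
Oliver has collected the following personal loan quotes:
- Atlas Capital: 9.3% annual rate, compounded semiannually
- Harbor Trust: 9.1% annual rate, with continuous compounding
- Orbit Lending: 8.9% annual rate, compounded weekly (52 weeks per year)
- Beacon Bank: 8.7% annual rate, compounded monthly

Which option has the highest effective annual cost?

Harbor Trust

Atlas Capital: (1 + 0.093/2)^2 − 1 = 9.516%
Harbor Trust: e^0.091 − 1 = 9.527%
Orbit Lending: (1 + 0.089/52)^52 − 1 = 9.300%
Beacon Bank: (1 + 0.087/12)^12 − 1 = 9.055%
The highest effective annual rate is Harbor Trust at 9.527%.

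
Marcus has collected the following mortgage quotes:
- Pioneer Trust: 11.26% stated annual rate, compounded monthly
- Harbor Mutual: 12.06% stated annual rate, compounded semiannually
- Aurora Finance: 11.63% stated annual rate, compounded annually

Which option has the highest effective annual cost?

Pioneer Trust: (1 + 0.1126/12)^12 − 1 = 11.860%
Harbor Mutual: (1 + 0.1206/2)^2 − 1 = 12.424%
Aurora Finance: compounded annually, EAR = 11.630%
The highest effective annual rate is Harbor Mutual at 12.424%.

Harbor Mutual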